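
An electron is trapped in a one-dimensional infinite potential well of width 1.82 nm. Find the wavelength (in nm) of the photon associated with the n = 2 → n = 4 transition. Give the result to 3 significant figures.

E_1 = h²/(8m_eL²) = 1.819×10^-20 J, so ΔE = (4² − 2²)E_1 = 2.183×10^-19 J.
λ = hc/ΔE = (6.626×10^-34·2.998×10^8)/2.183×10^-19 = 9.10×10^-7 m = 910 nm.

λ = 910 nm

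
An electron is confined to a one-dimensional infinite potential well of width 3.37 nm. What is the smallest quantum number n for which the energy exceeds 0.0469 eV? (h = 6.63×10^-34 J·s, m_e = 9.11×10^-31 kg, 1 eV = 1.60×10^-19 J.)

n = 2

E_1 = h²/(8m_eL²) = 5.311×10^-21 J = 0.03319 eV.
Need n² > 0.0469/0.03319 = 1.413, i.e. n > 1.189.
The smallest integer satisfying this is n = 2.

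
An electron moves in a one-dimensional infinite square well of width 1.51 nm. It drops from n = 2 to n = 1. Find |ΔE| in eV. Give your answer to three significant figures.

E_1 = h²/(8m_eL²) = 2.642×10^-20 J.
|ΔE| = |2² − 1²|·E_1 = 3·2.642×10^-20 J = 7.926×10^-20 J = 0.495 eV.

|ΔE| = 0.495 eV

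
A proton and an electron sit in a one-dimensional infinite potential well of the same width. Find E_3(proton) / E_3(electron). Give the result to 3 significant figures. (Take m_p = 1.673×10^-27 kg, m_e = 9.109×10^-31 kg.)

5.44×10^-4

E_n ∝ 1/m at fixed n and L, so the ratio is m_e/m_p = 9.109×10^-31/1.673×10^-27 = 5.44×10^-4.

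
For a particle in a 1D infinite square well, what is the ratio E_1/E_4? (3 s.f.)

0.0625

E_n ∝ n², so E_1/E_4 = 1²/4² = 1/16 = 0.0625.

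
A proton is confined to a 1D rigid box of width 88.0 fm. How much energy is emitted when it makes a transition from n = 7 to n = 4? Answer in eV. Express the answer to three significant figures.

E_1 = h²/(8m_pL²) = 4.236×10^-15 J.
|ΔE| = |7² − 4²|·E_1 = 33·4.236×10^-15 J = 1.398×10^-13 J = 8.73×10^5 eV.

|ΔE| = 8.73×10^5 eV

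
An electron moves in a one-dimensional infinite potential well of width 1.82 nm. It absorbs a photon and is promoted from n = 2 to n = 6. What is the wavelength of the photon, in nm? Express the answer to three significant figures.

E_1 = h²/(8m_eL²) = 1.819×10^-20 J, so ΔE = (6² − 2²)E_1 = 5.821×10^-19 J.
λ = hc/ΔE = (6.626×10^-34·2.998×10^8)/5.821×10^-19 = 3.41×10^-7 m = 341 nm.

λ = 341 nm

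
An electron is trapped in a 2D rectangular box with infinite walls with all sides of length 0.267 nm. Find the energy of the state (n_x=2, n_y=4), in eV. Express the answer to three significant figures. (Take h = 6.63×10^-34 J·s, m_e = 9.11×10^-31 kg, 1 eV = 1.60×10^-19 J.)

E = 106 eV

For a 2D rectangular well E = (h²/8m_e)·Σ n_i²/L_i² = (6.63×10^-34)²/(8·9.11×10^-31) · [2²/(0.267 nm)² + 4²/(0.267 nm)²].
Evaluating gives E = 1.692×10^-17 J = 106 eV.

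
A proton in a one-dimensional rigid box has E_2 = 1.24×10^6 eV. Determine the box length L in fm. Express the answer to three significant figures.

From E_n = n²h²/(8m_pL²), L = n·h/√(8m_pE_n).
E_2 = 1.24×10^6 eV = 1.986×10^-13 J, so L = 2·6.626×10^-34/√(8·1.673×10^-27·1.986×10^-13) = 2.57×10^-14 m = 25.7 fm.

L = 25.7 fm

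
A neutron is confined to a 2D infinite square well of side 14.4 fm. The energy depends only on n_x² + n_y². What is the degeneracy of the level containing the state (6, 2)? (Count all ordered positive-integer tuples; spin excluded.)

The level has n_x² + n_y² = 40. The ordered positive-integer solutions are (2, 6), (6, 2).
That gives 2 states.

degeneracy = 2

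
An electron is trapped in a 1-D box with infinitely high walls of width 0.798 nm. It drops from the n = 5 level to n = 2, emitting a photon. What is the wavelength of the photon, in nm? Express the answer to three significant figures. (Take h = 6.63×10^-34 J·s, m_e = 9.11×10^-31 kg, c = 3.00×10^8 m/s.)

λ = 100 nm

E_1 = h²/(8m_eL²) = 9.471×10^-20 J, so ΔE = (5² − 2²)E_1 = 1.989×10^-18 J.
λ = hc/ΔE = (6.63×10^-34·3.00×10^8)/1.989×10^-18 = 1.00×10^-7 m = 100 nm.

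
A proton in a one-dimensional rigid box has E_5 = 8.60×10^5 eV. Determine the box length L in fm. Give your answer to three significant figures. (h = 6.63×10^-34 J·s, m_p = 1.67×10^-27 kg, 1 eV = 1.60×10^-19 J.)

From E_n = n²h²/(8m_pL²), L = n·h/√(8m_pE_n).
E_5 = 8.60×10^5 eV = 1.376×10^-13 J, so L = 5·6.63×10^-34/√(8·1.67×10^-27·1.376×10^-13) = 7.73×10^-14 m = 77.3 fm.

L = 77.3 fm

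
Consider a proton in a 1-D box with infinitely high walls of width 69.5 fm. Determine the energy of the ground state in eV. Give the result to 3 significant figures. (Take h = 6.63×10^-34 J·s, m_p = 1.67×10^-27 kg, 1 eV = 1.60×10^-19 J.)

E_1 = 4.26×10^4 eV

For an infinite well E_n = n²h²/(8m_pL²), so E_1 = h²/(8m_pL²) = (6.63×10^-34)²/(8·1.67×10^-27·(6.95×10^-14 m)²) = 6.812×10^-15 J.
Converting, E_1 = 6.812×10^-15 J / (1.60×10^-19 J/eV) = 4.26×10^4 eV.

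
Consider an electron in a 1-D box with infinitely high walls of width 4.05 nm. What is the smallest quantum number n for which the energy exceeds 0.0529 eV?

n = 2

E_1 = h²/(8m_eL²) = 3.673×10^-21 J = 0.02293 eV.
Need n² > 0.0529/0.02293 = 2.307, i.e. n > 1.519.
The smallest integer satisfying this is n = 2.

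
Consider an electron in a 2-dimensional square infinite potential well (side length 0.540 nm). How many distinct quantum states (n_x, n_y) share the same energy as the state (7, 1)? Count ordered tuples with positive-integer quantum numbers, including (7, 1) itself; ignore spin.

degeneracy = 3

The level has n_x² + n_y² = 50. The ordered positive-integer solutions are (1, 7), (5, 5), (7, 1).
That gives 3 states.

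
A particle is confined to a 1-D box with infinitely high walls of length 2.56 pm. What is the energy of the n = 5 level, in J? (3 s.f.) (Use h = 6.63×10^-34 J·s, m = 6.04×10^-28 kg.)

For an infinite well E_n = n²h²/(8mL²), so E_1 = h²/(8mL²) = (6.63×10^-34)²/(8·6.04×10^-28·(2.56×10^-12 m)²) = 1.388×10^-17 J.
Then E_5 = 5²·E_1 = 25·1.388×10^-17 J = 3.47×10^-16 J.

E_5 = 3.47×10^-16 J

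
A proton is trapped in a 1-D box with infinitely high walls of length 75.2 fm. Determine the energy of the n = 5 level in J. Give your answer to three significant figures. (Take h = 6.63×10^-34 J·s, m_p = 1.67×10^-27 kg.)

For an infinite well E_n = n²h²/(8m_pL²), so E_1 = h²/(8m_pL²) = (6.63×10^-34)²/(8·1.67×10^-27·(7.52×10^-14 m)²) = 5.818×10^-15 J.
Then E_5 = 5²·E_1 = 25·5.818×10^-15 J = 1.45×10^-13 J.

E_5 = 1.45×10^-13 J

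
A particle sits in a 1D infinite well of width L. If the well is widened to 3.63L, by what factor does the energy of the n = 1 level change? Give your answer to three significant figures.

0.0759

E_n ∝ 1/L², so the energy scales by 1/3.63² = 0.0759.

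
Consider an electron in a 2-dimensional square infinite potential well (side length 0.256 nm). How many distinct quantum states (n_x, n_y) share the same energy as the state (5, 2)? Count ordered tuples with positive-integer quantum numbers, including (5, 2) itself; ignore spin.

degeneracy = 2

The level has n_x² + n_y² = 29. The ordered positive-integer solutions are (2, 5), (5, 2).
That gives 2 states.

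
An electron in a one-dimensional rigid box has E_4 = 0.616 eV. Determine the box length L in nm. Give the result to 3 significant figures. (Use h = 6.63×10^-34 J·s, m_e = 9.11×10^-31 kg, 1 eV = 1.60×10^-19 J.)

From E_n = n²h²/(8m_eL²), L = n·h/√(8m_eE_n).
E_4 = 0.616 eV = 9.856×10^-20 J, so L = 4·6.63×10^-34/√(8·9.11×10^-31·9.856×10^-20) = 3.13×10^-9 m = 3.13 nm.

L = 3.13 nm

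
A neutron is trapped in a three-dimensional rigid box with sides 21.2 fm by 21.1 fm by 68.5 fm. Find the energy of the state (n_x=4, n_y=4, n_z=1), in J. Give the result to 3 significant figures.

For a 3D rectangular well E = (h²/8m_n)·Σ n_i²/L_i² = (6.626×10^-34)²/(8·1.675×10^-27) · [4²/(21.2 fm)² + 4²/(21.1 fm)² + 1²/(68.5 fm)²].
Evaluating gives E = 2.35×10^-12 J.

E = 2.35×10^-12 J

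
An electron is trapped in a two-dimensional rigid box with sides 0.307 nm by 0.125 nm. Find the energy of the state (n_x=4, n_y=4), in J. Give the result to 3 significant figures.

For a 2D rectangular well E = (h²/8m_e)·Σ n_i²/L_i² = (6.626×10^-34)²/(8·9.109×10^-31) · [4²/(0.307 nm)² + 4²/(0.125 nm)²].
Evaluating gives E = 7.19×10^-17 J.

E = 7.19×10^-17 J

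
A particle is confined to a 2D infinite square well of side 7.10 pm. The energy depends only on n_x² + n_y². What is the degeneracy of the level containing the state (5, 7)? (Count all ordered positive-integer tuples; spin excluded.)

The level has n_x² + n_y² = 74. The ordered positive-integer solutions are (5, 7), (7, 5).
That gives 2 states.

degeneracy = 2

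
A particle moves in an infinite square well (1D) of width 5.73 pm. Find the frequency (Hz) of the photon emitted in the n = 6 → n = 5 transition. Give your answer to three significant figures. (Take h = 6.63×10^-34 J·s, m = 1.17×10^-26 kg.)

E_1 = h²/(8mL²) = 1.430×10^-19 J and ΔE = (6² − 5²)E_1 = 1.573×10^-18 J.
f = ΔE/h = 1.573×10^-18/6.63×10^-34 = 2.37×10^15 Hz.

f = 2.37×10^15 Hz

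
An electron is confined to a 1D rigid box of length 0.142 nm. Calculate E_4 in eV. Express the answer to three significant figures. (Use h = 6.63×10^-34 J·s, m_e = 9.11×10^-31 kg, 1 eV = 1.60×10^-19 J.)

E_4 = 299 eV

For an infinite well E_n = n²h²/(8m_eL²), so E_1 = h²/(8m_eL²) = (6.63×10^-34)²/(8·9.11×10^-31·(1.42×10^-10 m)²) = 2.991×10^-18 J.
Then E_4 = 4²·E_1 = 16·2.991×10^-18 J = 4.786×10^-17 J.
Converting, E_4 = 4.786×10^-17 J / (1.60×10^-19 J/eV) = 299 eV.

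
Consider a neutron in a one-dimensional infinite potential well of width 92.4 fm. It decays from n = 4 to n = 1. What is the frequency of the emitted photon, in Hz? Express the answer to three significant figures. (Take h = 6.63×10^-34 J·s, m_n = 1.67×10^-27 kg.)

E_1 = h²/(8m_nL²) = 3.854×10^-15 J and ΔE = (4² − 1²)E_1 = 5.781×10^-14 J.
f = ΔE/h = 5.781×10^-14/6.63×10^-34 = 8.72×10^19 Hz.

f = 8.72×10^19 Hz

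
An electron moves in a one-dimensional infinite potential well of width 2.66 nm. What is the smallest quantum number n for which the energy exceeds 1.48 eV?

E_1 = h²/(8m_eL²) = 8.515×10^-21 J = 0.05315 eV.
Need n² > 1.48/0.05315 = 27.85, i.e. n > 5.277.
The smallest integer satisfying this is n = 6.

n = 6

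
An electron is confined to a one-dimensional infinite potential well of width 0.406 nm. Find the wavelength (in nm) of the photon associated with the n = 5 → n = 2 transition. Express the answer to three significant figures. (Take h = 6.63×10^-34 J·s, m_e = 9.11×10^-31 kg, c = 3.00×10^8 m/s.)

λ = 25.9 nm

E_1 = h²/(8m_eL²) = 3.659×10^-19 J, so ΔE = (5² − 2²)E_1 = 7.684×10^-18 J.
λ = hc/ΔE = (6.63×10^-34·3.00×10^8)/7.684×10^-18 = 2.59×10^-8 m = 25.9 nm.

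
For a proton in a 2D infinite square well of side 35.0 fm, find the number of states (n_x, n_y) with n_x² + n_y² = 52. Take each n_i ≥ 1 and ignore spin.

The level has n_x² + n_y² = 52. The ordered positive-integer solutions are (4, 6), (6, 4).
That gives 2 states.

degeneracy = 2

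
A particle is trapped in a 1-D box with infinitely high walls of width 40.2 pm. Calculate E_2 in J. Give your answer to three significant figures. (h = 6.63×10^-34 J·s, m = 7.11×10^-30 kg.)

E_2 = 1.91×10^-17 J

For an infinite well E_n = n²h²/(8mL²), so E_1 = h²/(8mL²) = (6.63×10^-34)²/(8·7.11×10^-30·(4.02×10^-11 m)²) = 4.782×10^-18 J.
Then E_2 = 2²·E_1 = 4·4.782×10^-18 J = 1.91×10^-17 J.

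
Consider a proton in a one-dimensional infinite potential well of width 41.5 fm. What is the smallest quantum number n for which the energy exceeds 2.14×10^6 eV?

E_1 = h²/(8m_pL²) = 1.905×10^-14 J = 1.189×10^5 eV.
Need n² > 2.14×10^6/1.189×10^5 = 18.00, i.e. n > 4.243.
The smallest integer satisfying this is n = 5.

n = 5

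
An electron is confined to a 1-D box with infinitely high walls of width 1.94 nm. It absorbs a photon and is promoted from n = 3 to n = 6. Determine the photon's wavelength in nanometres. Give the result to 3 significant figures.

λ = 460 nm

E_1 = h²/(8m_eL²) = 1.601×10^-20 J, so ΔE = (6² − 3²)E_1 = 4.323×10^-19 J.
λ = hc/ΔE = (6.626×10^-34·2.998×10^8)/4.323×10^-19 = 4.60×10^-7 m = 460 nm.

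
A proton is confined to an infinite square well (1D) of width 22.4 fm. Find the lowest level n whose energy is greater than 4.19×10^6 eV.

E_1 = h²/(8m_pL²) = 6.538×10^-14 J = 4.081×10^5 eV.
Need n² > 4.19×10^6/4.081×10^5 = 10.27, i.e. n > 3.205.
The smallest integer satisfying this is n = 4.

n = 4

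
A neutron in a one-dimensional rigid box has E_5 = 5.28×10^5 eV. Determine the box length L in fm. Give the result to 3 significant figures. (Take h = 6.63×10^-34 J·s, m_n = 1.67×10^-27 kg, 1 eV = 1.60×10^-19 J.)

From E_n = n²h²/(8m_nL²), L = n·h/√(8m_nE_n).
E_5 = 5.28×10^5 eV = 8.448×10^-14 J, so L = 5·6.63×10^-34/√(8·1.67×10^-27·8.448×10^-14) = 9.87×10^-14 m = 98.7 fm.

L = 98.7 fm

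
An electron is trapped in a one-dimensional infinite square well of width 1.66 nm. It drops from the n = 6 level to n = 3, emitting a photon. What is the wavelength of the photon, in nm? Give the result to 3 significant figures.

E_1 = h²/(8m_eL²) = 2.186×10^-20 J, so ΔE = (6² − 3²)E_1 = 5.902×10^-19 J.
λ = hc/ΔE = (6.626×10^-34·2.998×10^8)/5.902×10^-19 = 3.37×10^-7 m = 337 nm.

λ = 337 nm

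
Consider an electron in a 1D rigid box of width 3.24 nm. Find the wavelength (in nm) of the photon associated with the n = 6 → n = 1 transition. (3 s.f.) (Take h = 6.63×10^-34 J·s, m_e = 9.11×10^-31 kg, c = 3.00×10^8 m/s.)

E_1 = h²/(8m_eL²) = 5.746×10^-21 J, so ΔE = (6² − 1²)E_1 = 2.011×10^-19 J.
λ = hc/ΔE = (6.63×10^-34·3.00×10^8)/2.011×10^-19 = 9.89×10^-7 m = 989 nm.

λ = 989 nm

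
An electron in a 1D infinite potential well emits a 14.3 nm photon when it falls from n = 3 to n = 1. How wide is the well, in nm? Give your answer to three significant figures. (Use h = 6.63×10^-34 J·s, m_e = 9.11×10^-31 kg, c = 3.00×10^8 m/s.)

L = 0.186 nm

The photon carries ΔE = hc/λ = 6.63×10^-34·3.00×10^8/1.43×10^-8 m = 1.391×10^-17 J.
Since ΔE = (3² − 1²)E_1, E_1 = 1.739×10^-18 J, and L = h/√(8m_eE_1) = 1.86×10^-10 m = 0.186 nm.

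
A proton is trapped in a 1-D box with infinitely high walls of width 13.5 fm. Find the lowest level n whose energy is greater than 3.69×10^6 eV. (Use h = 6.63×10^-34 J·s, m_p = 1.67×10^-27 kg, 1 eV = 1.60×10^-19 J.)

n = 2

E_1 = h²/(8m_pL²) = 1.805×10^-13 J = 1.128×10^6 eV.
Need n² > 3.69×10^6/1.128×10^6 = 3.271, i.e. n > 1.809.
The smallest integer satisfying this is n = 2.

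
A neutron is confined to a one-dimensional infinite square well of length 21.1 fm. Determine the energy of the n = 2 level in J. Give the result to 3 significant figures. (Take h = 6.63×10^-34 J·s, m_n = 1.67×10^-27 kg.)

E_2 = 2.96×10^-13 J

For an infinite well E_n = n²h²/(8m_nL²), so E_1 = h²/(8m_nL²) = (6.63×10^-34)²/(8·1.67×10^-27·(2.11×10^-14 m)²) = 7.390×10^-14 J.
Then E_2 = 2²·E_1 = 4·7.390×10^-14 J = 2.96×10^-13 J.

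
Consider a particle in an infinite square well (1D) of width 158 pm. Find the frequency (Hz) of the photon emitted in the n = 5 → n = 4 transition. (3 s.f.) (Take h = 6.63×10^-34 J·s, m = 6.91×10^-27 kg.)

f = 4.32×10^12 Hz

E_1 = h²/(8mL²) = 3.185×10^-22 J and ΔE = (5² − 4²)E_1 = 2.866×10^-21 J.
f = ΔE/h = 2.866×10^-21/6.63×10^-34 = 4.32×10^12 Hz.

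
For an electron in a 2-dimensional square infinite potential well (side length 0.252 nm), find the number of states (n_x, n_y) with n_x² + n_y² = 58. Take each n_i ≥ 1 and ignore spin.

The level has n_x² + n_y² = 58. The ordered positive-integer solutions are (3, 7), (7, 3).
That gives 2 states.

degeneracy = 2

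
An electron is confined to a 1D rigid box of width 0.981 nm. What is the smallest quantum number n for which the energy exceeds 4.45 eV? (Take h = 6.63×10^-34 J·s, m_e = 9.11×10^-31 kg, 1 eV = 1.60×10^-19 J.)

n = 4

E_1 = h²/(8m_eL²) = 6.267×10^-20 J = 0.3917 eV.
Need n² > 4.45/0.3917 = 11.36, i.e. n > 3.370.
The smallest integer satisfying this is n = 4.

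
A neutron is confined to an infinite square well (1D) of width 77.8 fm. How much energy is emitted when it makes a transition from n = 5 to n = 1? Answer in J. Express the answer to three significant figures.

E_1 = h²/(8m_nL²) = 5.413×10^-15 J.
|ΔE| = |5² − 1²|·E_1 = 24·5.413×10^-15 J = 1.30×10^-13 J.

|ΔE| = 1.30×10^-13 J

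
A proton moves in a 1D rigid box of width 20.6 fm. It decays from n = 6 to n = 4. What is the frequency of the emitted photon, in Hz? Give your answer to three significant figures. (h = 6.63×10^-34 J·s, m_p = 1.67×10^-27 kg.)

f = 2.34×10^21 Hz

E_1 = h²/(8m_pL²) = 7.753×10^-14 J and ΔE = (6² − 4²)E_1 = 1.551×10^-12 J.
f = ΔE/h = 1.551×10^-12/6.63×10^-34 = 2.34×10^21 Hz.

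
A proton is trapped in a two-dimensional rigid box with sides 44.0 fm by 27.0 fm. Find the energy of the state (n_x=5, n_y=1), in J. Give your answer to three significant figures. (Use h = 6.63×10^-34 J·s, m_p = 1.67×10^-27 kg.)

For a 2D rectangular well E = (h²/8m_p)·Σ n_i²/L_i² = (6.63×10^-34)²/(8·1.67×10^-27) · [5²/(44.0 fm)² + 1²/(27.0 fm)²].
Evaluating gives E = 4.70×10^-13 J.

E = 4.70×10^-13 J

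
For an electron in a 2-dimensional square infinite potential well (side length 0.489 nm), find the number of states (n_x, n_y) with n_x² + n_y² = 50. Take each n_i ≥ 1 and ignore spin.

degeneracy = 3

The level has n_x² + n_y² = 50. The ordered positive-integer solutions are (1, 7), (5, 5), (7, 1).
That gives 3 states.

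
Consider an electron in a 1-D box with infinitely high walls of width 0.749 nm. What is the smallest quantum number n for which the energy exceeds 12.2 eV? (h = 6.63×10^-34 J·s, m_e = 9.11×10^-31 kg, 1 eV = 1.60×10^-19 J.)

E_1 = h²/(8m_eL²) = 1.075×10^-19 J = 0.6719 eV.
Need n² > 12.2/0.6719 = 18.16, i.e. n > 4.261.
The smallest integer satisfying this is n = 5.

n = 5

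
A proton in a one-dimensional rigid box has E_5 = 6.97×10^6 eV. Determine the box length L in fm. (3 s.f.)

L = 27.1 fm

From E_n = n²h²/(8m_pL²), L = n·h/√(8m_pE_n).
E_5 = 6.97×10^6 eV = 1.117×10^-12 J, so L = 5·6.626×10^-34/√(8·1.673×10^-27·1.117×10^-12) = 2.71×10^-14 m = 27.1 fm.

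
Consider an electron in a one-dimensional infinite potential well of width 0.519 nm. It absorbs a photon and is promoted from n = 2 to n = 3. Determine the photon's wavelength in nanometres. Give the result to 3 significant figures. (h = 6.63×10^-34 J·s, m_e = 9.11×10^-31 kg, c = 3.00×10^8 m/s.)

λ = 178 nm

E_1 = h²/(8m_eL²) = 2.239×10^-19 J, so ΔE = (3² − 2²)E_1 = 1.120×10^-18 J.
λ = hc/ΔE = (6.63×10^-34·3.00×10^8)/1.120×10^-18 = 1.78×10^-7 m = 178 nm.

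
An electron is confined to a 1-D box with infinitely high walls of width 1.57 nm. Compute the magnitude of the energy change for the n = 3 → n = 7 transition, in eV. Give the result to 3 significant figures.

|ΔE| = 6.10 eV

E_1 = h²/(8m_eL²) = 2.444×10^-20 J.
|ΔE| = |3² − 7²|·E_1 = 40·2.444×10^-20 J = 9.776×10^-19 J = 6.10 eV.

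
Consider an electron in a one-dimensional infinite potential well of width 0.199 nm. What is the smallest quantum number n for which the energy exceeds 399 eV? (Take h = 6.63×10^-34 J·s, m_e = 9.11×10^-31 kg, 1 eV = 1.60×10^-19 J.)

n = 7

E_1 = h²/(8m_eL²) = 1.523×10^-18 J = 9.519 eV.
Need n² > 399/9.519 = 41.92, i.e. n > 6.475.
The smallest integer satisfying this is n = 7.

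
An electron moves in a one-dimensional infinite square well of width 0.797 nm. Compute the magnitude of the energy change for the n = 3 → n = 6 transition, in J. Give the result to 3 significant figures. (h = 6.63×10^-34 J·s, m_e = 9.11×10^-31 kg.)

E_1 = h²/(8m_eL²) = 9.495×10^-20 J.
|ΔE| = |3² − 6²|·E_1 = 27·9.495×10^-20 J = 2.56×10^-18 J.

|ΔE| = 2.56×10^-18 J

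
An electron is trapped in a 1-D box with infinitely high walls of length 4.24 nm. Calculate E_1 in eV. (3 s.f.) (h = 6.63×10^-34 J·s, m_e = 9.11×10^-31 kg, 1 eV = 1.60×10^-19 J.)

For an infinite well E_n = n²h²/(8m_eL²), so E_1 = h²/(8m_eL²) = (6.63×10^-34)²/(8·9.11×10^-31·(4.24×10^-9 m)²) = 3.355×10^-21 J.
Converting, E_1 = 3.355×10^-21 J / (1.60×10^-19 J/eV) = 0.0210 eV.

E_1 = 0.0210 eV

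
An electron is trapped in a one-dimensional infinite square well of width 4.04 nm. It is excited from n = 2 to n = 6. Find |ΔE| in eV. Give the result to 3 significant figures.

|ΔE| = 0.737 eV

E_1 = h²/(8m_eL²) = 3.691×10^-21 J.
|ΔE| = |2² − 6²|·E_1 = 32·3.691×10^-21 J = 1.181×10^-19 J = 0.737 eV.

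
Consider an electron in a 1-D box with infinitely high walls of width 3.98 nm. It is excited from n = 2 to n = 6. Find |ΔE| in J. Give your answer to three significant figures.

E_1 = h²/(8m_eL²) = 3.803×10^-21 J.
|ΔE| = |2² − 6²|·E_1 = 32·3.803×10^-21 J = 1.22×10^-19 J.

|ΔE| = 1.22×10^-19 J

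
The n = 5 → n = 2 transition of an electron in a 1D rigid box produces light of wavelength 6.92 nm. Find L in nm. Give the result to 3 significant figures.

The photon carries ΔE = hc/λ = 6.626×10^-34·2.998×10^8/6.92×10^-9 m = 2.871×10^-17 J.
Since ΔE = (5² − 2²)E_1, E_1 = 1.367×10^-18 J, and L = h/√(8m_eE_1) = 2.10×10^-10 m = 0.210 nm.

L = 0.210 nm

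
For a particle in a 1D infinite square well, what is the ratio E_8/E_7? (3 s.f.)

E_n ∝ n², so E_8/E_7 = 8²/7² = 64/49 = 1.31.

1.31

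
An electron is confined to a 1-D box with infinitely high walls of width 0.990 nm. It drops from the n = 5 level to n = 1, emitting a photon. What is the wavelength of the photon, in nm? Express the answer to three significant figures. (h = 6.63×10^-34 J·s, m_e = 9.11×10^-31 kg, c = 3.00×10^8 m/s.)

λ = 135 nm

E_1 = h²/(8m_eL²) = 6.154×10^-20 J, so ΔE = (5² − 1²)E_1 = 1.477×10^-18 J.
λ = hc/ΔE = (6.63×10^-34·3.00×10^8)/1.477×10^-18 = 1.35×10^-7 m = 135 nm.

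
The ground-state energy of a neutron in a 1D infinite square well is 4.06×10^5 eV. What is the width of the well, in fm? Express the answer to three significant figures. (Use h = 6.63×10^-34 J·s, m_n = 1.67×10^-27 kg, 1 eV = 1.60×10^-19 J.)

L = 22.5 fm

From E_n = n²h²/(8m_nL²), L = n·h/√(8m_nE_n).
E_1 = 4.06×10^5 eV = 6.496×10^-14 J, so L = 1·6.63×10^-34/√(8·1.67×10^-27·6.496×10^-14) = 2.25×10^-14 m = 22.5 fm.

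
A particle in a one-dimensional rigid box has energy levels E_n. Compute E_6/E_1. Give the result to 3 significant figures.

E_n ∝ n², so E_6/E_1 = 6²/1² = 36/1 = 36.0.

36.0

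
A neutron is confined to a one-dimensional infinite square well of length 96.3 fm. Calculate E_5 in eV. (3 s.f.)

For an infinite well E_n = n²h²/(8m_nL²), so E_1 = h²/(8m_nL²) = (6.626×10^-34)²/(8·1.675×10^-27·(9.63×10^-14 m)²) = 3.533×10^-15 J.
Then E_5 = 5²·E_1 = 25·3.533×10^-15 J = 8.833×10^-14 J.
Converting, E_5 = 8.833×10^-14 J / (1.602×10^-19 J/eV) = 5.51×10^5 eV.

E_5 = 5.51×10^5 eV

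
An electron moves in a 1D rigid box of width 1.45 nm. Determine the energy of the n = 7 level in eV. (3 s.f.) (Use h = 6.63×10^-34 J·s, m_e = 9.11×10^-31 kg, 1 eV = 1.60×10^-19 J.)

For an infinite well E_n = n²h²/(8m_eL²), so E_1 = h²/(8m_eL²) = (6.63×10^-34)²/(8·9.11×10^-31·(1.45×10^-9 m)²) = 2.869×10^-20 J.
Then E_7 = 7²·E_1 = 49·2.869×10^-20 J = 1.406×10^-18 J.
Converting, E_7 = 1.406×10^-18 J / (1.60×10^-19 J/eV) = 8.79 eV.

E_7 = 8.79 eV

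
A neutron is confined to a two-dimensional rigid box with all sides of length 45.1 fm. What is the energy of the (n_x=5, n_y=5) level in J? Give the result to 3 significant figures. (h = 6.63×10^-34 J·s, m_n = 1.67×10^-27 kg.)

E = 8.09×10^-13 J

For a 2D rectangular well E = (h²/8m_n)·Σ n_i²/L_i² = (6.63×10^-34)²/(8·1.67×10^-27) · [5²/(45.1 fm)² + 5²/(45.1 fm)²].
Evaluating gives E = 8.09×10^-13 J.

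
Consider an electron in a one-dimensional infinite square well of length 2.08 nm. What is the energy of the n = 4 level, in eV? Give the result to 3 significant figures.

E_4 = 1.39 eV

For an infinite well E_n = n²h²/(8m_eL²), so E_1 = h²/(8m_eL²) = (6.626×10^-34)²/(8·9.109×10^-31·(2.08×10^-9 m)²) = 1.393×10^-20 J.
Then E_4 = 4²·E_1 = 16·1.393×10^-20 J = 2.229×10^-19 J.
Converting, E_4 = 2.229×10^-19 J / (1.602×10^-19 J/eV) = 1.39 eV.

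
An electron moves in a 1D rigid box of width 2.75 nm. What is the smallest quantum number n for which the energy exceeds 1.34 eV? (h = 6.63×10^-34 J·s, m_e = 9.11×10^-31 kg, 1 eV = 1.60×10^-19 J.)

E_1 = h²/(8m_eL²) = 7.975×10^-21 J = 0.04984 eV.
Need n² > 1.34/0.04984 = 26.89, i.e. n > 5.186.
The smallest integer satisfying this is n = 6.

n = 6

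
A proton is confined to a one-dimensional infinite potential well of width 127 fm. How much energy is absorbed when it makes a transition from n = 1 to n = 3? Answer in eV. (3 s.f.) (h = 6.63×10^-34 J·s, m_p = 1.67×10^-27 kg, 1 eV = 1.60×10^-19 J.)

E_1 = h²/(8m_pL²) = 2.040×10^-15 J.
|ΔE| = |1² − 3²|·E_1 = 8·2.040×10^-15 J = 1.632×10^-14 J = 1.02×10^5 eV.

|ΔE| = 1.02×10^5 eV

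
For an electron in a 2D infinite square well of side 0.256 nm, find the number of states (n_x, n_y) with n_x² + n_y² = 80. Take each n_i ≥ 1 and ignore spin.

The level has n_x² + n_y² = 80. The ordered positive-integer solutions are (4, 8), (8, 4).
That gives 2 states.

degeneracy = 2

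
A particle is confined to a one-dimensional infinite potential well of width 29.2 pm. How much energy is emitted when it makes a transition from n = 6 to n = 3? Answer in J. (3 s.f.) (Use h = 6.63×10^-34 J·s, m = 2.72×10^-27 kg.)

|ΔE| = 6.40×10^-19 J

E_1 = h²/(8mL²) = 2.369×10^-20 J.
|ΔE| = |6² − 3²|·E_1 = 27·2.369×10^-20 J = 6.40×10^-19 J.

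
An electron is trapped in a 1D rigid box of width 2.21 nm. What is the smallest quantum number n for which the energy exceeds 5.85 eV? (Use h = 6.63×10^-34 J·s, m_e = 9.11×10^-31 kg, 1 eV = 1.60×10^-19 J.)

E_1 = h²/(8m_eL²) = 1.235×10^-20 J = 0.07719 eV.
Need n² > 5.85/0.07719 = 75.79, i.e. n > 8.706.
The smallest integer satisfying this is n = 9.

n = 9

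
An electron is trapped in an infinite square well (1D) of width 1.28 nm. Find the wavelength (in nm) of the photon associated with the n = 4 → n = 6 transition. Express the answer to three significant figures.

E_1 = h²/(8m_eL²) = 3.677×10^-20 J, so ΔE = (6² − 4²)E_1 = 7.354×10^-19 J.
λ = hc/ΔE = (6.626×10^-34·2.998×10^8)/7.354×10^-19 = 2.70×10^-7 m = 270 nm.

λ = 270 nm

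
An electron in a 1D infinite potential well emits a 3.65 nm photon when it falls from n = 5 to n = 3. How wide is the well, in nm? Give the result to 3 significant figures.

L = 0.133 nm

The photon carries ΔE = hc/λ = 6.626×10^-34·2.998×10^8/3.65×10^-9 m = 5.442×10^-17 J.
Since ΔE = (5² − 3²)E_1, E_1 = 3.401×10^-18 J, and L = h/√(8m_eE_1) = 1.33×10^-10 m = 0.133 nm.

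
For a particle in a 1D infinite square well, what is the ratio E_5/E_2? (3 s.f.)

E_n ∝ n², so E_5/E_2 = 5²/2² = 25/4 = 6.25.

6.25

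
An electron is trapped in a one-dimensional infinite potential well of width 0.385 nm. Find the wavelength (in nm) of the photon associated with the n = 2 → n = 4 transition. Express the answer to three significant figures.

E_1 = h²/(8m_eL²) = 4.065×10^-19 J, so ΔE = (4² − 2²)E_1 = 4.878×10^-18 J.
λ = hc/ΔE = (6.626×10^-34·2.998×10^8)/4.878×10^-18 = 4.07×10^-8 m = 40.7 nm.

λ = 40.7 nm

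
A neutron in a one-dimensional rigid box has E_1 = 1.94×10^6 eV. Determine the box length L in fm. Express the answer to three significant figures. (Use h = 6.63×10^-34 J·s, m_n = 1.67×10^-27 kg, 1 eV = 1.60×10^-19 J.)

L = 10.3 fm

From E_n = n²h²/(8m_nL²), L = n·h/√(8m_nE_n).
E_1 = 1.94×10^6 eV = 3.104×10^-13 J, so L = 1·6.63×10^-34/√(8·1.67×10^-27·3.104×10^-13) = 1.03×10^-14 m = 10.3 fm.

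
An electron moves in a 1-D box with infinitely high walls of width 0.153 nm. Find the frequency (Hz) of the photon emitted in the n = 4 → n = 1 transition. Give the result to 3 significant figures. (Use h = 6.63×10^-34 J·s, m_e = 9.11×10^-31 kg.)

E_1 = h²/(8m_eL²) = 2.577×10^-18 J and ΔE = (4² − 1²)E_1 = 3.865×10^-17 J.
f = ΔE/h = 3.865×10^-17/6.63×10^-34 = 5.83×10^16 Hz.

f = 5.83×10^16 Hz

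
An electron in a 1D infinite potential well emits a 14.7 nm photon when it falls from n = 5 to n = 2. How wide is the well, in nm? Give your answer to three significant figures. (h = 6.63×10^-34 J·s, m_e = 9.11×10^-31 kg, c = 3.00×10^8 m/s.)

L = 0.306 nm

The photon carries ΔE = hc/λ = 6.63×10^-34·3.00×10^8/1.47×10^-8 m = 1.353×10^-17 J.
Since ΔE = (5² − 2²)E_1, E_1 = 6.443×10^-19 J, and L = h/√(8m_eE_1) = 3.06×10^-10 m = 0.306 nm.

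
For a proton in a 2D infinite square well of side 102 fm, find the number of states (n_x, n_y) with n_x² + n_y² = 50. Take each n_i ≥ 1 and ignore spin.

degeneracy = 3

The level has n_x² + n_y² = 50. The ordered positive-integer solutions are (1, 7), (5, 5), (7, 1).
That gives 3 states.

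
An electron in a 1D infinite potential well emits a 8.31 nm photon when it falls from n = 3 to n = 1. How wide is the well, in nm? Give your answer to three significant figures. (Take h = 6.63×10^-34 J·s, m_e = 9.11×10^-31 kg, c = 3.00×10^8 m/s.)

The photon carries ΔE = hc/λ = 6.63×10^-34·3.00×10^8/8.31×10^-9 m = 2.394×10^-17 J.
Since ΔE = (3² − 1²)E_1, E_1 = 2.993×10^-18 J, and L = h/√(8m_eE_1) = 1.42×10^-10 m = 0.142 nm.

L = 0.142 nm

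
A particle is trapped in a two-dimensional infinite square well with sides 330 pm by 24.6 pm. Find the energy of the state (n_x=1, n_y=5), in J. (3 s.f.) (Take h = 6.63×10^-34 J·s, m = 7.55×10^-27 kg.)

E = 3.01×10^-19 J

For a 2D rectangular well E = (h²/8m)·Σ n_i²/L_i² = (6.63×10^-34)²/(8·7.55×10^-27) · [1²/(330 pm)² + 5²/(24.6 pm)²].
Evaluating gives E = 3.01×10^-19 J.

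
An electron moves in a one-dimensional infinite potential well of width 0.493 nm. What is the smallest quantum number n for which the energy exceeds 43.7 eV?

E_1 = h²/(8m_eL²) = 2.479×10^-19 J = 1.547 eV.
Need n² > 43.7/1.547 = 28.25, i.e. n > 5.315.
The smallest integer satisfying this is n = 6.

n = 6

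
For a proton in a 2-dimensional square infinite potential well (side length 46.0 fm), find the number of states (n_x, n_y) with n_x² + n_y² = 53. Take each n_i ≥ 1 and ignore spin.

The level has n_x² + n_y² = 53. The ordered positive-integer solutions are (2, 7), (7, 2).
That gives 2 states.

degeneracy = 2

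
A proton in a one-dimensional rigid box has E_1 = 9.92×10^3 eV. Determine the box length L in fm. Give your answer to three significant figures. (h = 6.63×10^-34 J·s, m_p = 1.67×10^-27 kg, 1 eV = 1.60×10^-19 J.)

From E_n = n²h²/(8m_pL²), L = n·h/√(8m_pE_n).
E_1 = 9.92×10^3 eV = 1.587×10^-15 J, so L = 1·6.63×10^-34/√(8·1.67×10^-27·1.587×10^-15) = 1.44×10^-13 m = 144 fm.

L = 144 fm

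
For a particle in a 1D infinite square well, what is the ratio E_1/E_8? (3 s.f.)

E_n ∝ n², so E_1/E_8 = 1²/8² = 1/64 = 0.0156.

0.0156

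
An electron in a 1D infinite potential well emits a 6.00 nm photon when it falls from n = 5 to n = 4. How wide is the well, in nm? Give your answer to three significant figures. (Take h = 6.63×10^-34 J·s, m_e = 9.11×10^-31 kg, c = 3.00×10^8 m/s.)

The photon carries ΔE = hc/λ = 6.63×10^-34·3.00×10^8/6.00×10^-9 m = 3.315×10^-17 J.
Since ΔE = (5² − 4²)E_1, E_1 = 3.683×10^-18 J, and L = h/√(8m_eE_1) = 1.28×10^-10 m = 0.128 nm.

L = 0.128 nm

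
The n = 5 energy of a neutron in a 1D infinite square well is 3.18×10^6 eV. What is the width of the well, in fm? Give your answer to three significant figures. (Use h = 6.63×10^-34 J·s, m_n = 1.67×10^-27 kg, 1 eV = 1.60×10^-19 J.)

From E_n = n²h²/(8m_nL²), L = n·h/√(8m_nE_n).
E_5 = 3.18×10^6 eV = 5.088×10^-13 J, so L = 5·6.63×10^-34/√(8·1.67×10^-27·5.088×10^-13) = 4.02×10^-14 m = 40.2 fm.

L = 40.2 fm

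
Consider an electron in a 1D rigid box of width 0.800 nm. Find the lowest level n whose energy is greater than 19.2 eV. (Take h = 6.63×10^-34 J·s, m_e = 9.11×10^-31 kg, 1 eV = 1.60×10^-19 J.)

E_1 = h²/(8m_eL²) = 9.424×10^-20 J = 0.5890 eV.
Need n² > 19.2/0.5890 = 32.60, i.e. n > 5.710.
The smallest integer satisfying this is n = 6.

n = 6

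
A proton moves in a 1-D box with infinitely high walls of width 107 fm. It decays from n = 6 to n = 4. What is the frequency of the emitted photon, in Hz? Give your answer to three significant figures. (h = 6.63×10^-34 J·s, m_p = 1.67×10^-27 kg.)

f = 8.67×10^19 Hz

E_1 = h²/(8m_pL²) = 2.874×10^-15 J and ΔE = (6² − 4²)E_1 = 5.748×10^-14 J.
f = ΔE/h = 5.748×10^-14/6.63×10^-34 = 8.67×10^19 Hz.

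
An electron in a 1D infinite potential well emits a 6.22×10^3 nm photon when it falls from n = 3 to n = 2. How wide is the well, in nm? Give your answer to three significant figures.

L = 3.07 nm

The photon carries ΔE = hc/λ = 6.626×10^-34·2.998×10^8/6.22×10^-6 m = 3.194×10^-20 J.
Since ΔE = (3² − 2²)E_1, E_1 = 6.388×10^-21 J, and L = h/√(8m_eE_1) = 3.07×10^-9 m = 3.07 nm.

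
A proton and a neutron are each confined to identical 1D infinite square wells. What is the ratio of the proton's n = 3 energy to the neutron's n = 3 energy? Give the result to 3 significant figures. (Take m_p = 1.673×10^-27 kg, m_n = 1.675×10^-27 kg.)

E_n ∝ 1/m at fixed n and L, so the ratio is m_n/m_p = 1.675×10^-27/1.673×10^-27 = 1.00.

1.00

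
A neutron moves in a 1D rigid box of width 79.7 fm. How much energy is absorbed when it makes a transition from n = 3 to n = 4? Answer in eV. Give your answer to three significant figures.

E_1 = h²/(8m_nL²) = 5.158×10^-15 J.
|ΔE| = |3² − 4²|·E_1 = 7·5.158×10^-15 J = 3.611×10^-14 J = 2.25×10^5 eV.

|ΔE| = 2.25×10^5 eV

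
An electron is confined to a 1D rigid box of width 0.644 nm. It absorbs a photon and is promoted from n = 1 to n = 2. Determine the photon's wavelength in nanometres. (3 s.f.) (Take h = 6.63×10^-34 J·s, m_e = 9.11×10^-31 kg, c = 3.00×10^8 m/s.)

λ = 456 nm

E_1 = h²/(8m_eL²) = 1.454×10^-19 J, so ΔE = (2² − 1²)E_1 = 4.362×10^-19 J.
λ = hc/ΔE = (6.63×10^-34·3.00×10^8)/4.362×10^-19 = 4.56×10^-7 m = 456 nm.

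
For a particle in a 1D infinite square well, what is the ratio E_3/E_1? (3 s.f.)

E_n ∝ n², so E_3/E_1 = 3²/1² = 9/1 = 9.00.

9.00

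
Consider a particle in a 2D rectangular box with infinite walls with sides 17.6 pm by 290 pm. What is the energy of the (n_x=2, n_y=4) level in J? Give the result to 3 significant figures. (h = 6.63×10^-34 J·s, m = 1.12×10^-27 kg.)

For a 2D rectangular well E = (h²/8m)·Σ n_i²/L_i² = (6.63×10^-34)²/(8·1.12×10^-27) · [2²/(17.6 pm)² + 4²/(290 pm)²].
Evaluating gives E = 6.43×10^-19 J.

E = 6.43×10^-19 J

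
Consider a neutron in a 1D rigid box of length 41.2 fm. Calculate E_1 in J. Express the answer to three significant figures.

E_1 = 1.93×10^-14 J

For an infinite well E_n = n²h²/(8m_nL²), so E_1 = h²/(8m_nL²) = (6.626×10^-34)²/(8·1.675×10^-27·(4.12×10^-14 m)²) = 1.930×10^-14 J.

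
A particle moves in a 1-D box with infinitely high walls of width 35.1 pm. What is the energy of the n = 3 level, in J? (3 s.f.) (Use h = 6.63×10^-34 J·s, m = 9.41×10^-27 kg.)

E_3 = 4.27×10^-20 J

For an infinite well E_n = n²h²/(8mL²), so E_1 = h²/(8mL²) = (6.63×10^-34)²/(8·9.41×10^-27·(3.51×10^-11 m)²) = 4.740×10^-21 J.
Then E_3 = 3²·E_1 = 9·4.740×10^-21 J = 4.27×10^-20 J.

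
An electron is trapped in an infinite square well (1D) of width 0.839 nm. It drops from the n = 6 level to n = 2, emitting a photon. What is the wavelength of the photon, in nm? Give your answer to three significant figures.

λ = 72.5 nm

E_1 = h²/(8m_eL²) = 8.559×10^-20 J, so ΔE = (6² − 2²)E_1 = 2.739×10^-18 J.
λ = hc/ΔE = (6.626×10^-34·2.998×10^8)/2.739×10^-18 = 7.25×10^-8 m = 72.5 nm.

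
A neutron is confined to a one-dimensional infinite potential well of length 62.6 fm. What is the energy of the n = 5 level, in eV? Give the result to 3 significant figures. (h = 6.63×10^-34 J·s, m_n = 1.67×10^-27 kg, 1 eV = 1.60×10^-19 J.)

E_5 = 1.31×10^6 eV

For an infinite well E_n = n²h²/(8m_nL²), so E_1 = h²/(8m_nL²) = (6.63×10^-34)²/(8·1.67×10^-27·(6.26×10^-14 m)²) = 8.396×10^-15 J.
Then E_5 = 5²·E_1 = 25·8.396×10^-15 J = 2.099×10^-13 J.
Converting, E_5 = 2.099×10^-13 J / (1.60×10^-19 J/eV) = 1.31×10^6 eV.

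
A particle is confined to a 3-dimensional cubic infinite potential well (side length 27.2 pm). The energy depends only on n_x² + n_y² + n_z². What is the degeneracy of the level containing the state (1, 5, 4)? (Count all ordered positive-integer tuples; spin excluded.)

The level has n_x² + n_y² + n_z² = 42. The ordered positive-integer solutions are (1, 4, 5), (1, 5, 4), (4, 1, 5), (4, 5, 1), (5, 1, 4), (5, 4, 1).
That gives 6 states.

degeneracy = 6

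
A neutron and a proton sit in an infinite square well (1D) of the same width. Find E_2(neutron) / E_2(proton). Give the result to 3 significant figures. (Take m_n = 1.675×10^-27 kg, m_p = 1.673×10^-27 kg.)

E_n ∝ 1/m at fixed n and L, so the ratio is m_p/m_n = 1.673×10^-27/1.675×10^-27 = 0.999.

0.999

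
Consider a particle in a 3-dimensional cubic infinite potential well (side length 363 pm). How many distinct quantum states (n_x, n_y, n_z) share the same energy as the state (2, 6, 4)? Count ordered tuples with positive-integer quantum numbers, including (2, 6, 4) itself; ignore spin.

The level has n_x² + n_y² + n_z² = 56. The ordered positive-integer solutions are (2, 4, 6), (2, 6, 4), (4, 2, 6), (4, 6, 2), (6, 2, 4), (6, 4, 2).
That gives 6 states.

degeneracy = 6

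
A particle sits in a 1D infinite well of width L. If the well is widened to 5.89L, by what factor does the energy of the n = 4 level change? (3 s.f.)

E_n ∝ 1/L², so the energy scales by 1/5.89² = 0.0288.

0.0288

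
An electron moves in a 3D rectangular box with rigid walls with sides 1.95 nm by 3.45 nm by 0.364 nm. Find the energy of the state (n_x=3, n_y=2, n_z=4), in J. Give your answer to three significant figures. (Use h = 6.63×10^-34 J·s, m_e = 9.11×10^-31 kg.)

E = 7.45×10^-18 J

For a 3D rectangular well E = (h²/8m_e)·Σ n_i²/L_i² = (6.63×10^-34)²/(8·9.11×10^-31) · [3²/(1.95 nm)² + 2²/(3.45 nm)² + 4²/(0.364 nm)²].
Evaluating gives E = 7.45×10^-18 J.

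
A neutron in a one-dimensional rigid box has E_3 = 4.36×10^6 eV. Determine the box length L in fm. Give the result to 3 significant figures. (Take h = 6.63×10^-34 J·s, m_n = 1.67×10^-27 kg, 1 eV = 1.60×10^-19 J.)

L = 20.6 fm

From E_n = n²h²/(8m_nL²), L = n·h/√(8m_nE_n).
E_3 = 4.36×10^6 eV = 6.976×10^-13 J, so L = 3·6.63×10^-34/√(8·1.67×10^-27·6.976×10^-13) = 2.06×10^-14 m = 20.6 fm.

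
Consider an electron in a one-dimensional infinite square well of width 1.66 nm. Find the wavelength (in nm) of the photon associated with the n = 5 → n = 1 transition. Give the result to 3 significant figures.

λ = 379 nm

E_1 = h²/(8m_eL²) = 2.186×10^-20 J, so ΔE = (5² − 1²)E_1 = 5.246×10^-19 J.
λ = hc/ΔE = (6.626×10^-34·2.998×10^8)/5.246×10^-19 = 3.79×10^-7 m = 379 nm.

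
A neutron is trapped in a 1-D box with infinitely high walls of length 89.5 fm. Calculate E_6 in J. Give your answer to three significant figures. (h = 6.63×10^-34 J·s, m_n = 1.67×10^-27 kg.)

E_6 = 1.48×10^-13 J

For an infinite well E_n = n²h²/(8m_nL²), so E_1 = h²/(8m_nL²) = (6.63×10^-34)²/(8·1.67×10^-27·(8.95×10^-14 m)²) = 4.107×10^-15 J.
Then E_6 = 6²·E_1 = 36·4.107×10^-15 J = 1.48×10^-13 J.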